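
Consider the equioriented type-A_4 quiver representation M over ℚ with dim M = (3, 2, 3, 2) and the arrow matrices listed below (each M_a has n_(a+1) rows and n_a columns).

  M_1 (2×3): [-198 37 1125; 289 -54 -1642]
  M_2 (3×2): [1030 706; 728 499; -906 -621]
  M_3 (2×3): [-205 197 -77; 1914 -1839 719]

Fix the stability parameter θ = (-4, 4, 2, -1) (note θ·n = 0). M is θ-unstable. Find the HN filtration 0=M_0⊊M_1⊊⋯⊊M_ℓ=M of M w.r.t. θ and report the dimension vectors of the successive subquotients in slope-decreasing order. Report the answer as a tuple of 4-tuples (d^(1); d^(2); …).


Barcode: M ≅ I[1,1], I[1,4]^2, I[3,3]. HN layers by μ_θ (3 steps, strictly decreasing):
  μ^(1)=2; μ^(2)=5/3; μ^(3)=-4

((0, 0, 1, 0); (0, 2, 2, 2); (3, 0, 0, 0))


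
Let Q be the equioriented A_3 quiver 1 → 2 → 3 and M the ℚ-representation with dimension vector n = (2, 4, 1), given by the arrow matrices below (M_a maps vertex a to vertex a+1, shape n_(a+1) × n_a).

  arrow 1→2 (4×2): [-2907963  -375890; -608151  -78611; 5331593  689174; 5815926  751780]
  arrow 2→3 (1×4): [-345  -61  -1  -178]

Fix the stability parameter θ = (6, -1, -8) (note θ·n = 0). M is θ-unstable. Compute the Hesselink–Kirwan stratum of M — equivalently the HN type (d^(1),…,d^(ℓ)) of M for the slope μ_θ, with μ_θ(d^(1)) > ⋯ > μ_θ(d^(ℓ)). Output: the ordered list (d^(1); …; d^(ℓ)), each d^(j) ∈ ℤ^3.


Via rank(M_{q-1}∘⋯∘M_p): M ≅ I[1,2], I[1,3], I[2,2]^2.
μ_θ-semistable layers: μ^(1)=5/2; μ^(2)=-1

((1, 1, 0); (1, 3, 1))


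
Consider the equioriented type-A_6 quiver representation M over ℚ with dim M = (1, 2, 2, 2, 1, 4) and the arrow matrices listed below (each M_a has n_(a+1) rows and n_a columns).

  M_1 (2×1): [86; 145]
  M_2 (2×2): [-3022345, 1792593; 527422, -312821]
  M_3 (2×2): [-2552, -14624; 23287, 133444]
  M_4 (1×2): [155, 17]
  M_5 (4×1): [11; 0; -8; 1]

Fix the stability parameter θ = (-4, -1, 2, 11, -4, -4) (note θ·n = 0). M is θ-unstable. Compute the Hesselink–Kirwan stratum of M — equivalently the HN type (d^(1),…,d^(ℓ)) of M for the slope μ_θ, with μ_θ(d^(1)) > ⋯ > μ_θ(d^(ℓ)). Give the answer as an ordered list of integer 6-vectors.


Via rank(M_{q-1}∘⋯∘M_p): M ≅ I[1,6], I[2,3], I[4,4], I[6,6]^3.
μ_θ-semistable layers: μ^(1)=11; μ^(2)=2; μ^(3)=5/4; μ^(4)=-1; μ^(5)=-4

((0, 0, 0, 1, 0, 0); (0, 0, 1, 0, 0, 0); (0, 0, 1, 1, 1, 1); (0, 2, 0, 0, 0, 0); (1, 0, 0, 0, 0, 3))


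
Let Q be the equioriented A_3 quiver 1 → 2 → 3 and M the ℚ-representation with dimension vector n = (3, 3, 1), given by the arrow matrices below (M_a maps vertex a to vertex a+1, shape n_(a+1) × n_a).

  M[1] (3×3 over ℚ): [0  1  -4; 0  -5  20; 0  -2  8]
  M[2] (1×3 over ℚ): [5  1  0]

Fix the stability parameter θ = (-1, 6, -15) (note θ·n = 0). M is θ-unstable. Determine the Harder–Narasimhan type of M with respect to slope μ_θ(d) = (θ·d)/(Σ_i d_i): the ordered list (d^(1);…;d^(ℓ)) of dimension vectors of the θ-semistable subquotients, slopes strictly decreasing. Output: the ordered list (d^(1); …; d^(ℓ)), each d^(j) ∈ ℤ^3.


Via rank(M_{q-1}∘⋯∘M_p): M ≅ I[1,1]^2, I[1,2], I[2,2], I[2,3].
μ_θ-semistable layers: μ^(1)=6; μ^(2)=-1; μ^(3)=-9/2

((0, 2, 0); (3, 0, 0); (0, 1, 1))


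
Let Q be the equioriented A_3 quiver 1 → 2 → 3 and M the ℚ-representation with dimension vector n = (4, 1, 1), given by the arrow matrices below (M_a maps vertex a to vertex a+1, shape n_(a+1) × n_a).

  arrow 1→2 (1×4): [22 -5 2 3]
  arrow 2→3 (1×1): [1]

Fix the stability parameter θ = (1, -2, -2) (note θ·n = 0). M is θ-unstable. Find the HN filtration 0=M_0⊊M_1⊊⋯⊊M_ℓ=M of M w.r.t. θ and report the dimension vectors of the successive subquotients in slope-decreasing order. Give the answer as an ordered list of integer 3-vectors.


Via rank(M_{q-1}∘⋯∘M_p): M ≅ I[1,1]^3, I[1,3].
μ_θ-semistable layers: μ^(1)=1; μ^(2)=-1

((3, 0, 0); (1, 1, 1))


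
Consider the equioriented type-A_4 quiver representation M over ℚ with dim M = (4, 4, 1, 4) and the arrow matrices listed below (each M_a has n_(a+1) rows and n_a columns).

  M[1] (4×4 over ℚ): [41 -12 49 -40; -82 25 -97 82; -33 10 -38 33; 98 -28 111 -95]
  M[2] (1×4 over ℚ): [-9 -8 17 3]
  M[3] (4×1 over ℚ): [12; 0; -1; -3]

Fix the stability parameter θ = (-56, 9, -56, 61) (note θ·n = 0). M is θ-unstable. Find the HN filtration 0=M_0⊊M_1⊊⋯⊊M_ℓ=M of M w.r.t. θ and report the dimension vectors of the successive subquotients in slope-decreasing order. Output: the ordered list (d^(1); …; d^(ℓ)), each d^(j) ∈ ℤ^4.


Barcode: M ≅ I[1,1], I[1,2]^2, I[1,4], I[2,2], I[4,4]^3. HN layers by μ_θ (4 steps, strictly decreasing):
  μ^(1)=61; μ^(2)=9; μ^(3)=-47/2; μ^(4)=-56

((0, 0, 0, 4); (0, 3, 0, 0); (0, 1, 1, 0); (4, 0, 0, 0))


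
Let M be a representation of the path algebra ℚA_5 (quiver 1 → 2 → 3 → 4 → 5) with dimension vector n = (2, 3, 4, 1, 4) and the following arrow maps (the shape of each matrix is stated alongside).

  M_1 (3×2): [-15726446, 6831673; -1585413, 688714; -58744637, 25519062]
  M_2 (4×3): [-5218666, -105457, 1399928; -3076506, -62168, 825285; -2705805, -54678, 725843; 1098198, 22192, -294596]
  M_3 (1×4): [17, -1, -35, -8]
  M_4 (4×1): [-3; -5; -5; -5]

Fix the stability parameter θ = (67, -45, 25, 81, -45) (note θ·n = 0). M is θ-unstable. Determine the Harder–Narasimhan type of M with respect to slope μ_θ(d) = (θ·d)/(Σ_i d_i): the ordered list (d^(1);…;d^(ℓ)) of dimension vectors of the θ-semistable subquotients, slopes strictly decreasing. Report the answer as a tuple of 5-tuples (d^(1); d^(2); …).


Interval decomposition of M: I[1,3], I[1,5], I[2,3], I[3,3], I[5,5]^3.
HN type (ℓ=4): μ^(1)=25; μ^(2)=61/3; μ^(3)=11; μ^(4)=-45

((0, 0, 3, 0, 0); (0, 0, 1, 1, 1); (2, 2, 0, 0, 0); (0, 1, 0, 0, 3))


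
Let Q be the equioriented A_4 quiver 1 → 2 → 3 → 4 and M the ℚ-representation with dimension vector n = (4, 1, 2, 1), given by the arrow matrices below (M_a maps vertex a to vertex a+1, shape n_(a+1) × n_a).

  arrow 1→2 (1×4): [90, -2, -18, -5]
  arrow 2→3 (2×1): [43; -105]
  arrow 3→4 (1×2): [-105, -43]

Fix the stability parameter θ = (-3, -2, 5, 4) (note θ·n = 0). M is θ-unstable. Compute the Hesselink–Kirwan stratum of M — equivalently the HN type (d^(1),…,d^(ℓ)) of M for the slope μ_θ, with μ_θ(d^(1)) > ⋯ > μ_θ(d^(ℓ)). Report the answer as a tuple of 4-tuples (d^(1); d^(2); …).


Via rank(M_{q-1}∘⋯∘M_p): M ≅ I[1,1]^3, I[1,3], I[3,4].
μ_θ-semistable layers: μ^(1)=5; μ^(2)=9/2; μ^(3)=-2; μ^(4)=-3

((0, 0, 1, 0); (0, 0, 1, 1); (0, 1, 0, 0); (4, 0, 0, 0))


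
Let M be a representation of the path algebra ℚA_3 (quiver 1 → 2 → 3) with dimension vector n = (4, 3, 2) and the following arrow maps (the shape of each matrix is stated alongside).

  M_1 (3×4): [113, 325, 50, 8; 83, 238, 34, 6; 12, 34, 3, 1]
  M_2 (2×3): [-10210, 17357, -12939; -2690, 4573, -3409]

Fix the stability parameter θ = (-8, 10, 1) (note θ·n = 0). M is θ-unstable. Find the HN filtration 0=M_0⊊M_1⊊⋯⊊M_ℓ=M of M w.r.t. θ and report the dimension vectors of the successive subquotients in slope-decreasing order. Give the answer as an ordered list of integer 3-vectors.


Barcode: M ≅ I[1,1], I[1,2], I[1,3]^2. HN layers by μ_θ (3 steps, strictly decreasing):
  μ^(1)=10; μ^(2)=11/2; μ^(3)=-8

((0, 1, 0); (0, 2, 2); (4, 0, 0))


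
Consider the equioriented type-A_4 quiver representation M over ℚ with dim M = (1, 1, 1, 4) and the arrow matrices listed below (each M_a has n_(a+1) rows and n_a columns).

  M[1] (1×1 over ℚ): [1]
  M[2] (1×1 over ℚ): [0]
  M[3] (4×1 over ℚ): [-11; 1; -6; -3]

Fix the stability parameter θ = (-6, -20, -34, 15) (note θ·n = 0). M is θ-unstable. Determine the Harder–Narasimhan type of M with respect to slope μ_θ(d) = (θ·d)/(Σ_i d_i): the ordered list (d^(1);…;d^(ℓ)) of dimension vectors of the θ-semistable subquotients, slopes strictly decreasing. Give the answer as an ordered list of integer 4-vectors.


Interval decomposition of M: I[1,2], I[3,4], I[4,4]^3.
HN type (ℓ=3): μ^(1)=15; μ^(2)=-13; μ^(3)=-34

((0, 0, 0, 4); (1, 1, 0, 0); (0, 0, 1, 0))


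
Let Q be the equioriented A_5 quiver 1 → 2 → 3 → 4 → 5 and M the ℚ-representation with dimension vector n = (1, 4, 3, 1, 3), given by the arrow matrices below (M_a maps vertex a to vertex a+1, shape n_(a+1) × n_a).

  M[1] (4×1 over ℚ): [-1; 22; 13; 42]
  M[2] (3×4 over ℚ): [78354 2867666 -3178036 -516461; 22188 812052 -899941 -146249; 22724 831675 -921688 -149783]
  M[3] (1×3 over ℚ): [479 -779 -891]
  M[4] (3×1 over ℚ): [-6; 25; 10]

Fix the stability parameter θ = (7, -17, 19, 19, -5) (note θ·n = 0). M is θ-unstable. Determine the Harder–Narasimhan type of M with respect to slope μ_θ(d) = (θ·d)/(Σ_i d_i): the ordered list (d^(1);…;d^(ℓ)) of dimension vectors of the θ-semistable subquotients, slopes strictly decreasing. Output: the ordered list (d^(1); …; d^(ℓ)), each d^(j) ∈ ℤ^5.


Barcode: M ≅ I[1,5], I[2,2], I[2,3]^2, I[5,5]^2. HN layers by μ_θ (4 steps, strictly decreasing):
  μ^(1)=19; μ^(2)=11; μ^(3)=-5; μ^(4)=-17

((0, 0, 2, 0, 0); (0, 0, 1, 1, 1); (1, 1, 0, 0, 2); (0, 3, 0, 0, 0))


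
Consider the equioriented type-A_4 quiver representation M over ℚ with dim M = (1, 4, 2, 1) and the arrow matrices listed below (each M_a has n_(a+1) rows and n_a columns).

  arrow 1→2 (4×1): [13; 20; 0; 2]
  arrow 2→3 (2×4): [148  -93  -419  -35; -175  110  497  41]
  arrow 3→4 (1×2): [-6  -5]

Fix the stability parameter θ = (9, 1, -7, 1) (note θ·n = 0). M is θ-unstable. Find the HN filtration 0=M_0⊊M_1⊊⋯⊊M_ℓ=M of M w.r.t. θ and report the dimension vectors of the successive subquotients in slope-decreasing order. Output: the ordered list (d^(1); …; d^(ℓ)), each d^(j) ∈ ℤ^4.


Via rank(M_{q-1}∘⋯∘M_p): M ≅ I[1,4], I[2,2]^2, I[2,3].
μ_θ-semistable layers: μ^(1)=1; μ^(2)=-3

((1, 3, 1, 1); (0, 1, 1, 0))


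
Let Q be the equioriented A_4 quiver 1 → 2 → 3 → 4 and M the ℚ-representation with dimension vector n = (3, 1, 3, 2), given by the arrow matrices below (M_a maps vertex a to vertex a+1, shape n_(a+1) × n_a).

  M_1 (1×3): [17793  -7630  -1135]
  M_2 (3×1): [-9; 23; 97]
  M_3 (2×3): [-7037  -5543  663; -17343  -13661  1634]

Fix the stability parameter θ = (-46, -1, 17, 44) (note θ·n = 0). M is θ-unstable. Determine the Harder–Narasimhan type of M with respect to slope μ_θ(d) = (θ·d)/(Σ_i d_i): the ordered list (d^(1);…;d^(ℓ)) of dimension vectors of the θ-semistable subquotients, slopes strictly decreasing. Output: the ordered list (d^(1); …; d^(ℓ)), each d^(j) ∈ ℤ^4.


Barcode: M ≅ I[1,1]^2, I[1,4], I[3,3], I[3,4]. HN layers by μ_θ (4 steps, strictly decreasing):
  μ^(1)=44; μ^(2)=17; μ^(3)=-1; μ^(4)=-46

((0, 0, 0, 2); (0, 0, 3, 0); (0, 1, 0, 0); (3, 0, 0, 0))


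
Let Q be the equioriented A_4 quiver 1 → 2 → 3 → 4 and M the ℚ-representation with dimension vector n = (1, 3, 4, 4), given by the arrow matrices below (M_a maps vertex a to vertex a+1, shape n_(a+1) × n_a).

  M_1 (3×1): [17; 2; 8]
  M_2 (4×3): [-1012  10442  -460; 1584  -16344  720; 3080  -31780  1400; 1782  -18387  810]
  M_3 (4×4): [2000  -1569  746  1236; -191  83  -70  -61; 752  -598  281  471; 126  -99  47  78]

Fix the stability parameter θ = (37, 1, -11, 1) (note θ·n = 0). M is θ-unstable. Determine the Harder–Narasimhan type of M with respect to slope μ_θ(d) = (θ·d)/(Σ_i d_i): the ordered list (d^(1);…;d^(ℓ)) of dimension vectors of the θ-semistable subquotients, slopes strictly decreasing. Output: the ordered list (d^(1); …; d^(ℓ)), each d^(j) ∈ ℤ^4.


Via rank(M_{q-1}∘⋯∘M_p): M ≅ I[1,2], I[2,2], I[2,4], I[3,4]^3.
μ_θ-semistable layers: μ^(1)=19; μ^(2)=1; μ^(3)=-5; μ^(4)=-11

((1, 1, 0, 0); (0, 1, 0, 4); (0, 1, 1, 0); (0, 0, 3, 0))


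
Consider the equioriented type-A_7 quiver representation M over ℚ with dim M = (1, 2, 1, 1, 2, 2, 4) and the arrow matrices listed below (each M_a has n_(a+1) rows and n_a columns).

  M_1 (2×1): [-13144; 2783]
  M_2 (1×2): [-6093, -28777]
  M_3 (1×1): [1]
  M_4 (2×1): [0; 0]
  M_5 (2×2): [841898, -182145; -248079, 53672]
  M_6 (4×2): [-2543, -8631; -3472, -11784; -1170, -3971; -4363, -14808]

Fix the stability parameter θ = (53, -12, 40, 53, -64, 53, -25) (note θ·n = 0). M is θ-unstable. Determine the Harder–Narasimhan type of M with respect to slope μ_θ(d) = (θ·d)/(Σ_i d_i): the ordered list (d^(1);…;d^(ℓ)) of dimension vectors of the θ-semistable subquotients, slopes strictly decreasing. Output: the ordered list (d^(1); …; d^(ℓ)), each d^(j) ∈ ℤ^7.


Via rank(M_{q-1}∘⋯∘M_p): M ≅ I[1,4], I[2,2], I[5,7]^2, I[7,7]^2.
μ_θ-semistable layers: μ^(1)=53; μ^(2)=40; μ^(3)=41/2; μ^(4)=14; μ^(5)=-12; μ^(6)=-25; μ^(7)=-64

((0, 0, 0, 1, 0, 0, 0); (0, 0, 1, 0, 0, 0, 0); (1, 1, 0, 0, 0, 0, 0); (0, 0, 0, 0, 0, 2, 2); (0, 1, 0, 0, 0, 0, 0); (0, 0, 0, 0, 0, 0, 2); (0, 0, 0, 0, 2, 0, 0))


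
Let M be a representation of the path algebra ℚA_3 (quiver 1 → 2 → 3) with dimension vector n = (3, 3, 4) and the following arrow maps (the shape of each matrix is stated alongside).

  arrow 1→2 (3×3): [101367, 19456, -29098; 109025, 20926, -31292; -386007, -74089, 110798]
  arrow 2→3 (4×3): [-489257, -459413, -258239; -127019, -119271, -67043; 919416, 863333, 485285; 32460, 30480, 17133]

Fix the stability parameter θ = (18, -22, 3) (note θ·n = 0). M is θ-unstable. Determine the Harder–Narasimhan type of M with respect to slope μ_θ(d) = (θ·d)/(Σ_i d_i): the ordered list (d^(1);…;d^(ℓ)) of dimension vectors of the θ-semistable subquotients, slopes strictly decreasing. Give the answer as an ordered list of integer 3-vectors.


Interval decomposition of M: I[1,3]^3, I[3,3].
HN type (ℓ=2): μ^(1)=3; μ^(2)=-2

((0, 0, 4); (3, 3, 0))


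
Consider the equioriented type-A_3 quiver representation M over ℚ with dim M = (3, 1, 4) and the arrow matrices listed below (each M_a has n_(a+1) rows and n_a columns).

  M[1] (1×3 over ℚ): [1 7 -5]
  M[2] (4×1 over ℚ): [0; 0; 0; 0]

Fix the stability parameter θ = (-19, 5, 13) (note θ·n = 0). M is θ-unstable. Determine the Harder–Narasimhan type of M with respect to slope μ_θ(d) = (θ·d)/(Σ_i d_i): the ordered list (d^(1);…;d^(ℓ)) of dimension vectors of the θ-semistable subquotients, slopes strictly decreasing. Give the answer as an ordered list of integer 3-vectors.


Via rank(M_{q-1}∘⋯∘M_p): M ≅ I[1,1]^2, I[1,2], I[3,3]^4.
μ_θ-semistable layers: μ^(1)=13; μ^(2)=5; μ^(3)=-19

((0, 0, 4); (0, 1, 0); (3, 0, 0))


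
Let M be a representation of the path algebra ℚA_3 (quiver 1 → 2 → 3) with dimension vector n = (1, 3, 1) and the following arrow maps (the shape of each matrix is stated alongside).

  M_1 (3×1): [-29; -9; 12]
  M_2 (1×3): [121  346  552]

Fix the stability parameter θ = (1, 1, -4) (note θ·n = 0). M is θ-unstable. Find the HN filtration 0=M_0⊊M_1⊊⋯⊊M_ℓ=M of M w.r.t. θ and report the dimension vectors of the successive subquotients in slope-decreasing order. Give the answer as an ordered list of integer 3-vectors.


Via rank(M_{q-1}∘⋯∘M_p): M ≅ I[1,3], I[2,2]^2.
μ_θ-semistable layers: μ^(1)=1; μ^(2)=-2/3

((0, 2, 0); (1, 1, 1))


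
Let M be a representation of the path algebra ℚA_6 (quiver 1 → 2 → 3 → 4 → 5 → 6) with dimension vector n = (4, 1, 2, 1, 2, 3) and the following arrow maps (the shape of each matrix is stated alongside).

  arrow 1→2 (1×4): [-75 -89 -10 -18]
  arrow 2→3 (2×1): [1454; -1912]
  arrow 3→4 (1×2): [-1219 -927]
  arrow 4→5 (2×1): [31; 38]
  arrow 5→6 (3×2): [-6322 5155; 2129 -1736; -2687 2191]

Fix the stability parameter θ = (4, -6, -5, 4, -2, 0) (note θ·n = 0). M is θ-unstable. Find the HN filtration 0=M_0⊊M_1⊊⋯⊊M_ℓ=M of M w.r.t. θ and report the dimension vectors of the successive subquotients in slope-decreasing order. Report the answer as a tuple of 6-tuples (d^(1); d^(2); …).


Interval decomposition of M: I[1,1]^3, I[1,6], I[3,3], I[5,6], I[6,6].
HN type (ℓ=6): μ^(1)=4; μ^(2)=2/3; μ^(3)=0; μ^(4)=-2; μ^(5)=-7/3; μ^(6)=-5

((3, 0, 0, 0, 0, 0); (0, 0, 0, 1, 1, 1); (0, 0, 0, 0, 0, 2); (0, 0, 0, 0, 1, 0); (1, 1, 1, 0, 0, 0); (0, 0, 1, 0, 0, 0))


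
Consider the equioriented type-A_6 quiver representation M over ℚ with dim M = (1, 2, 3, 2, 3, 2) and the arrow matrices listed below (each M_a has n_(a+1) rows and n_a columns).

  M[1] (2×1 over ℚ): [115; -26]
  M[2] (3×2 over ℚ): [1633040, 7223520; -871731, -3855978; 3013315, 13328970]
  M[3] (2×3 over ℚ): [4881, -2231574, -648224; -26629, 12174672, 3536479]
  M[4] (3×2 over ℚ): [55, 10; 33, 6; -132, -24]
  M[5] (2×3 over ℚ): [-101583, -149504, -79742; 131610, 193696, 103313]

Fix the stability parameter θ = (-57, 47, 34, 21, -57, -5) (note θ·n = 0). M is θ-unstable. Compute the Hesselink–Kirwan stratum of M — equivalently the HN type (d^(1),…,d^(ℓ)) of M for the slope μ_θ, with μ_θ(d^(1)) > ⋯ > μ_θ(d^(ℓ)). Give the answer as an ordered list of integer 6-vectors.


Barcode: M ≅ I[1,4], I[2,2], I[3,3], I[3,6], I[5,5], I[5,6]. HN layers by μ_θ (5 steps, strictly decreasing):
  μ^(1)=47; μ^(2)=34; μ^(3)=-7/4; μ^(4)=-5; μ^(5)=-57

((0, 1, 0, 0, 0, 0); (0, 1, 2, 1, 0, 0); (0, 0, 1, 1, 1, 1); (0, 0, 0, 0, 0, 1); (1, 0, 0, 0, 2, 0))


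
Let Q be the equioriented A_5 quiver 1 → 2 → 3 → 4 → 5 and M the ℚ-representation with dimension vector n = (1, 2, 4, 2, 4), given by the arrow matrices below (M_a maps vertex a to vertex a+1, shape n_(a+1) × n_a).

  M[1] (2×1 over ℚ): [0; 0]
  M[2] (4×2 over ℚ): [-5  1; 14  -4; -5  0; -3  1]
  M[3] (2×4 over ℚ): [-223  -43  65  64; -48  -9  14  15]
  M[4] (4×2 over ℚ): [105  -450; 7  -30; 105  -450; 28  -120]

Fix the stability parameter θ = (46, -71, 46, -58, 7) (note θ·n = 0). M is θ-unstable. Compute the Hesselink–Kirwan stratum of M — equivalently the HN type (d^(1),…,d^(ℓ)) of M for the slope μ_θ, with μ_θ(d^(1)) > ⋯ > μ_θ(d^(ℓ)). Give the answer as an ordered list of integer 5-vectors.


Via rank(M_{q-1}∘⋯∘M_p): M ≅ I[1,1], I[2,4], I[2,5], I[3,3]^2, I[5,5]^3.
μ_θ-semistable layers: μ^(1)=46; μ^(2)=7; μ^(3)=-6; μ^(4)=-71

((1, 0, 2, 0, 0); (0, 0, 0, 0, 4); (0, 0, 2, 2, 0); (0, 2, 0, 0, 0))


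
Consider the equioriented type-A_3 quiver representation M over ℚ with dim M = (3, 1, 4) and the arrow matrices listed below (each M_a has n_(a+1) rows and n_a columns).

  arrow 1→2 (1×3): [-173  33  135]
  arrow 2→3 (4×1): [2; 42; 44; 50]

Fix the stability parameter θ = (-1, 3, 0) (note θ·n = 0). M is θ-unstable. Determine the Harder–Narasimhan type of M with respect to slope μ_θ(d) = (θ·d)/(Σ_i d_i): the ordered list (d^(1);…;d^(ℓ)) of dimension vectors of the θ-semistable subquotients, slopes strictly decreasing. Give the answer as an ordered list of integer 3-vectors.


Barcode: M ≅ I[1,1]^2, I[1,3], I[3,3]^3. HN layers by μ_θ (3 steps, strictly decreasing):
  μ^(1)=3/2; μ^(2)=0; μ^(3)=-1

((0, 1, 1); (0, 0, 3); (3, 0, 0))


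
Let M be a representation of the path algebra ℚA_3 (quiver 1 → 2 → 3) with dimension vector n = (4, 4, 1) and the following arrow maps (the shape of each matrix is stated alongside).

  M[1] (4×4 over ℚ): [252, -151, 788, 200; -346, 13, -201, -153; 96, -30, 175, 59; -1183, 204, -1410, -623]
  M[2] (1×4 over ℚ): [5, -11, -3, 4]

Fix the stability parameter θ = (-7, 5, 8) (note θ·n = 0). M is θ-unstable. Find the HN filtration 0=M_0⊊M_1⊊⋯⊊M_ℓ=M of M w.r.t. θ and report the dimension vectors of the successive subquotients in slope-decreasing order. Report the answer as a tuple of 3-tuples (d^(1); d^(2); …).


Interval decomposition of M: I[1,2]^3, I[1,3].
HN type (ℓ=3): μ^(1)=8; μ^(2)=5; μ^(3)=-7

((0, 0, 1); (0, 4, 0); (4, 0, 0))


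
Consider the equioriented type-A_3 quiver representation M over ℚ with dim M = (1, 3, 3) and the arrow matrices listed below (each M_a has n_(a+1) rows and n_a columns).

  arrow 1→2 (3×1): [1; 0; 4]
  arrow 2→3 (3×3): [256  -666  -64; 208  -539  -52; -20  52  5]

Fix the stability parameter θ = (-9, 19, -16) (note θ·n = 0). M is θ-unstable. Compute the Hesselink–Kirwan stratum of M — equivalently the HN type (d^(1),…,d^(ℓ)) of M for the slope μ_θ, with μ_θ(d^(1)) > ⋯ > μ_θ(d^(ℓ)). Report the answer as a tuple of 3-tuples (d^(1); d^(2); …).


Barcode: M ≅ I[1,2], I[2,3]^2, I[3,3]. HN layers by μ_θ (4 steps, strictly decreasing):
  μ^(1)=19; μ^(2)=3/2; μ^(3)=-9; μ^(4)=-16

((0, 1, 0); (0, 2, 2); (1, 0, 0); (0, 0, 1))


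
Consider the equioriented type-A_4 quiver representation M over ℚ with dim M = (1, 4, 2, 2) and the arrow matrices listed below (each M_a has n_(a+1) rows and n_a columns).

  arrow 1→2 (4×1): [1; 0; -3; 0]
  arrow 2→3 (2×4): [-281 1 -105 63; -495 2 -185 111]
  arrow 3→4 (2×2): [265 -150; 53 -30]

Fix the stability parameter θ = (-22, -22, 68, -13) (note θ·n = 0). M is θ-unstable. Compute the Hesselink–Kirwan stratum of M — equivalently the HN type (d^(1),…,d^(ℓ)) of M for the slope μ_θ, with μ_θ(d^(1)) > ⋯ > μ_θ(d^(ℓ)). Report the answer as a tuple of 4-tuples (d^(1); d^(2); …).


Via rank(M_{q-1}∘⋯∘M_p): M ≅ I[1,4], I[2,2]^2, I[2,3], I[4,4].
μ_θ-semistable layers: μ^(1)=68; μ^(2)=55/2; μ^(3)=-13; μ^(4)=-22

((0, 0, 1, 0); (0, 0, 1, 1); (0, 0, 0, 1); (1, 4, 0, 0))


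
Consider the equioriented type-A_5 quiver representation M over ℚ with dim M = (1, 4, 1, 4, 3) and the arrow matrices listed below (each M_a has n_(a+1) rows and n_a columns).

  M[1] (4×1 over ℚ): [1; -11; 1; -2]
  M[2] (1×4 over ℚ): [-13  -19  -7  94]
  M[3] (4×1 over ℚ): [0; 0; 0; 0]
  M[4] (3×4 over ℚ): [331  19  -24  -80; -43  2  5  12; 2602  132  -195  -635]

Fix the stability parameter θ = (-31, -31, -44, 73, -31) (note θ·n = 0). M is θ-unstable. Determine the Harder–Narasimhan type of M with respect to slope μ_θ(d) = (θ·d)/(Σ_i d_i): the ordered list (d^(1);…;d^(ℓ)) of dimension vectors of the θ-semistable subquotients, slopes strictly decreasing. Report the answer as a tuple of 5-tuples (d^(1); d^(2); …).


Barcode: M ≅ I[1,3], I[2,2]^3, I[4,4], I[4,5]^3. HN layers by μ_θ (4 steps, strictly decreasing):
  μ^(1)=73; μ^(2)=21; μ^(3)=-31; μ^(4)=-106/3

((0, 0, 0, 1, 0); (0, 0, 0, 3, 3); (0, 3, 0, 0, 0); (1, 1, 1, 0, 0))


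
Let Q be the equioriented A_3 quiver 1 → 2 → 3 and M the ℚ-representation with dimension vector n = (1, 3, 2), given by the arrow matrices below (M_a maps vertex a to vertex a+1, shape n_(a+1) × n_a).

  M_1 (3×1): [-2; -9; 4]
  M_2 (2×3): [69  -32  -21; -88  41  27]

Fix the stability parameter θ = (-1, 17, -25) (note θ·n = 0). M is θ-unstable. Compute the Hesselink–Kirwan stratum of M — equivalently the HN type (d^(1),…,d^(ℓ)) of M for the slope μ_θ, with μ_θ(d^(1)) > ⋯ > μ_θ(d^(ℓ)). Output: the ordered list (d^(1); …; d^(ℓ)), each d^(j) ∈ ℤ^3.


Via rank(M_{q-1}∘⋯∘M_p): M ≅ I[1,3], I[2,2], I[2,3].
μ_θ-semistable layers: μ^(1)=17; μ^(2)=-3; μ^(3)=-4

((0, 1, 0); (1, 1, 1); (0, 1, 1))


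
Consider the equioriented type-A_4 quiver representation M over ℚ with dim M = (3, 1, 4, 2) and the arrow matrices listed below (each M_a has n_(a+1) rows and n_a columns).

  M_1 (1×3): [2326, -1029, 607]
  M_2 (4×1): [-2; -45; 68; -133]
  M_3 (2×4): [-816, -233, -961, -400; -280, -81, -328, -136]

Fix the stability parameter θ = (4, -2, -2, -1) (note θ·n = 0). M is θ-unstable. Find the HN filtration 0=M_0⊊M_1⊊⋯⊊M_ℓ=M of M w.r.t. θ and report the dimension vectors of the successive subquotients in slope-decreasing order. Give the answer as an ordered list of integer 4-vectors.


Interval decomposition of M: I[1,1]^2, I[1,4], I[3,3]^2, I[3,4].
HN type (ℓ=4): μ^(1)=4; μ^(2)=-1/4; μ^(3)=-1; μ^(4)=-2

((2, 0, 0, 0); (1, 1, 1, 1); (0, 0, 0, 1); (0, 0, 3, 0))


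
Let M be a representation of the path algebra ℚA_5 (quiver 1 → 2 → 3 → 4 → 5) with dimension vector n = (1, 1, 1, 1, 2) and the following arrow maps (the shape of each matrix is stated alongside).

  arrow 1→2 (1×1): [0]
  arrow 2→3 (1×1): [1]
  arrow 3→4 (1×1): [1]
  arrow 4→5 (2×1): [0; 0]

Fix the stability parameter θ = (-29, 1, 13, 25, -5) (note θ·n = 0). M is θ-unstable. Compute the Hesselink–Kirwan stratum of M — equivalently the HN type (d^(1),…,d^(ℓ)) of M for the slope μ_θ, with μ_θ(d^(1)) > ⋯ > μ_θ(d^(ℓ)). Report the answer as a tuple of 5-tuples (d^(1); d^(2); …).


Barcode: M ≅ I[1,1], I[2,4], I[5,5]^2. HN layers by μ_θ (5 steps, strictly decreasing):
  μ^(1)=25; μ^(2)=13; μ^(3)=1; μ^(4)=-5; μ^(5)=-29

((0, 0, 0, 1, 0); (0, 0, 1, 0, 0); (0, 1, 0, 0, 0); (0, 0, 0, 0, 2); (1, 0, 0, 0, 0))


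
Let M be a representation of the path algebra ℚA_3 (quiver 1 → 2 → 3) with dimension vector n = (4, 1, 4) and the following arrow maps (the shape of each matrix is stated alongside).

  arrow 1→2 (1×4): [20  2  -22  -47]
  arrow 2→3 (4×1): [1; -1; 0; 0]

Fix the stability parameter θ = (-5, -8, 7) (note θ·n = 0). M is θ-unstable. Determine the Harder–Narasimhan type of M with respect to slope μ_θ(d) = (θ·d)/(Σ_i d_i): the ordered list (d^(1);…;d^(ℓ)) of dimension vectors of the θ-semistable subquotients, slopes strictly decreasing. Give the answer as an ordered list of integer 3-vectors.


Via rank(M_{q-1}∘⋯∘M_p): M ≅ I[1,1]^3, I[1,3], I[3,3]^3.
μ_θ-semistable layers: μ^(1)=7; μ^(2)=-5; μ^(3)=-13/2

((0, 0, 4); (3, 0, 0); (1, 1, 0))


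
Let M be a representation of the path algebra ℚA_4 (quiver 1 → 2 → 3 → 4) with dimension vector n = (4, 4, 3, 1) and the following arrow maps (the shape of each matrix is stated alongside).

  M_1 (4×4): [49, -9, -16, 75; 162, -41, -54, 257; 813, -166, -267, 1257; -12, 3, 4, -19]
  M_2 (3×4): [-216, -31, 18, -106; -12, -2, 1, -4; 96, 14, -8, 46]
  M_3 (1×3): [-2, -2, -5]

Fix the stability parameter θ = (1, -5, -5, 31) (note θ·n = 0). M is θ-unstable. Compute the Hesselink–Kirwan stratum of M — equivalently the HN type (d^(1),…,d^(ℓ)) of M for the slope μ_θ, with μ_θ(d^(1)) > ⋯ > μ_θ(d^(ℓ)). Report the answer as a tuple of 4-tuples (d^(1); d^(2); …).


Via rank(M_{q-1}∘⋯∘M_p): M ≅ I[1,2], I[1,3]^2, I[1,4].
μ_θ-semistable layers: μ^(1)=31; μ^(2)=-2; μ^(3)=-3

((0, 0, 0, 1); (1, 1, 0, 0); (3, 3, 3, 0))


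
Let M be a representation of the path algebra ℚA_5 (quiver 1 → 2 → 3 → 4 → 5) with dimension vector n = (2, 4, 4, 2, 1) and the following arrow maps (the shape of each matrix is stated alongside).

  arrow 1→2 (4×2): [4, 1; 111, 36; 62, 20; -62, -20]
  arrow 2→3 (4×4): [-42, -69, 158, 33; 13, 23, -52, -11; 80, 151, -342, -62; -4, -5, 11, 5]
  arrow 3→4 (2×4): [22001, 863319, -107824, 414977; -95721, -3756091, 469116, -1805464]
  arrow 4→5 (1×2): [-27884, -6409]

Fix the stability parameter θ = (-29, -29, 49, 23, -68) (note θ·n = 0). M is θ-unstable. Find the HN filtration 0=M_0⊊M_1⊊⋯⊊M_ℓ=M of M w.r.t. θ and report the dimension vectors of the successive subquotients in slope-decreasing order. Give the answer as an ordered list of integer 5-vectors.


Interval decomposition of M: I[1,4], I[1,5], I[2,3]^2.
HN type (ℓ=4): μ^(1)=49; μ^(2)=36; μ^(3)=4/3; μ^(4)=-29

((0, 0, 2, 0, 0); (0, 0, 1, 1, 0); (0, 0, 1, 1, 1); (2, 4, 0, 0, 0))


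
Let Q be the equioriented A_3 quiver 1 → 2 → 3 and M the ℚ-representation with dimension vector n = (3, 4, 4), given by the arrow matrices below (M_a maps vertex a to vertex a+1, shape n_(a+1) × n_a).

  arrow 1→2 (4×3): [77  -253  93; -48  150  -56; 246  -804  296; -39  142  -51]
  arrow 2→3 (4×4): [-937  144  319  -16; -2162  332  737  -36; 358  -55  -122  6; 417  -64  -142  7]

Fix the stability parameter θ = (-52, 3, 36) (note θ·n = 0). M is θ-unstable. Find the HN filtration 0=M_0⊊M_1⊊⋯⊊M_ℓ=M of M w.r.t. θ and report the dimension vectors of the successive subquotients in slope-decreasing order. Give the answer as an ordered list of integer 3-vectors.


Barcode: M ≅ I[1,3]^3, I[2,3]. HN layers by μ_θ (3 steps, strictly decreasing):
  μ^(1)=36; μ^(2)=3; μ^(3)=-52

((0, 0, 4); (0, 4, 0); (3, 0, 0))


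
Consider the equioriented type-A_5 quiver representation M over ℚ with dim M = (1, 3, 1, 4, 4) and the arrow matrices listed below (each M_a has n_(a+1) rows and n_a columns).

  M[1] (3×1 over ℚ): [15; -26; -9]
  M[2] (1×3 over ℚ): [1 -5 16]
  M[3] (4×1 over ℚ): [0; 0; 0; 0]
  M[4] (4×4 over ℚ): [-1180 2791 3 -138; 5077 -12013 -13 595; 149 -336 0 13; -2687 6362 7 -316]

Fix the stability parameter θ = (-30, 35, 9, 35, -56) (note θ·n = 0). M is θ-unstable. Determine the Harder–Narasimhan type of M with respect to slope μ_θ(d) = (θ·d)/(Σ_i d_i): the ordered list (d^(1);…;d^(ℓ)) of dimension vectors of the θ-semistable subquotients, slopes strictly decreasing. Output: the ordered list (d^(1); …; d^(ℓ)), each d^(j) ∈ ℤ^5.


Via rank(M_{q-1}∘⋯∘M_p): M ≅ I[1,3], I[2,2]^2, I[4,4], I[4,5]^3, I[5,5].
μ_θ-semistable layers: μ^(1)=35; μ^(2)=22; μ^(3)=-21/2; μ^(4)=-30; μ^(5)=-56

((0, 2, 0, 1, 0); (0, 1, 1, 0, 0); (0, 0, 0, 3, 3); (1, 0, 0, 0, 0); (0, 0, 0, 0, 1))


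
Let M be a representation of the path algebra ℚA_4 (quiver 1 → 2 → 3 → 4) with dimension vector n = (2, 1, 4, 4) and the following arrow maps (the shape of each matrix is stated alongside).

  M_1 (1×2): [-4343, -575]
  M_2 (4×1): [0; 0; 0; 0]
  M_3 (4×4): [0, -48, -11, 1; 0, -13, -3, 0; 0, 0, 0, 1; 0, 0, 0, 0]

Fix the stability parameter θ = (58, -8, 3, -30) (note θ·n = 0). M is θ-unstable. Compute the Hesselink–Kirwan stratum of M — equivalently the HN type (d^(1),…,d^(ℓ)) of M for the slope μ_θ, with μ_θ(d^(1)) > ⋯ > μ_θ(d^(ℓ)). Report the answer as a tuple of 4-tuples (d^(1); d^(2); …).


Barcode: M ≅ I[1,1], I[1,2], I[3,3], I[3,4]^3, I[4,4]. HN layers by μ_θ (5 steps, strictly decreasing):
  μ^(1)=58; μ^(2)=25; μ^(3)=3; μ^(4)=-27/2; μ^(5)=-30

((1, 0, 0, 0); (1, 1, 0, 0); (0, 0, 1, 0); (0, 0, 3, 3); (0, 0, 0, 1))


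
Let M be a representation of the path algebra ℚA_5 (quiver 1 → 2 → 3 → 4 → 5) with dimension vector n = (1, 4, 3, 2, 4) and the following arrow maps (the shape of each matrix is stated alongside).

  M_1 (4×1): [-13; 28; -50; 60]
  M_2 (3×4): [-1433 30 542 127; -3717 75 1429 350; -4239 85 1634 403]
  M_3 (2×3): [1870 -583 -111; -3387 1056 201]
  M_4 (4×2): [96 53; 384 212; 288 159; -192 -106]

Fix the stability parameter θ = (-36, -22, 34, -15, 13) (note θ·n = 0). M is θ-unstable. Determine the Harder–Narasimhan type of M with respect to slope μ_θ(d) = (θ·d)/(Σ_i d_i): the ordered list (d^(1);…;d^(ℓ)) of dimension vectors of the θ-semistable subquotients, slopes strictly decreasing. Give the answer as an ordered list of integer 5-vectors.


Via rank(M_{q-1}∘⋯∘M_p): M ≅ I[1,3], I[2,2], I[2,4], I[2,5], I[5,5]^3.
μ_θ-semistable layers: μ^(1)=34; μ^(2)=13; μ^(3)=19/2; μ^(4)=-22; μ^(5)=-36

((0, 0, 1, 0, 0); (0, 0, 0, 0, 4); (0, 0, 2, 2, 0); (0, 4, 0, 0, 0); (1, 0, 0, 0, 0))


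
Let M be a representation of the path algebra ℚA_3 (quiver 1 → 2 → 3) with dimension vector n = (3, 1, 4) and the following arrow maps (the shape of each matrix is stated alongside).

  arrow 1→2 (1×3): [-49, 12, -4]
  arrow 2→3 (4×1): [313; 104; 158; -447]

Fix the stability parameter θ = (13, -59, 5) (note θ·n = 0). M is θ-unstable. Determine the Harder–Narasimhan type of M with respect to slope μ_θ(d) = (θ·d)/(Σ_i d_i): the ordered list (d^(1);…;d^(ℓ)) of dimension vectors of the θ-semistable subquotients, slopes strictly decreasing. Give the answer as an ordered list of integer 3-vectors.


Interval decomposition of M: I[1,1]^2, I[1,3], I[3,3]^3.
HN type (ℓ=3): μ^(1)=13; μ^(2)=5; μ^(3)=-23

((2, 0, 0); (0, 0, 4); (1, 1, 0))


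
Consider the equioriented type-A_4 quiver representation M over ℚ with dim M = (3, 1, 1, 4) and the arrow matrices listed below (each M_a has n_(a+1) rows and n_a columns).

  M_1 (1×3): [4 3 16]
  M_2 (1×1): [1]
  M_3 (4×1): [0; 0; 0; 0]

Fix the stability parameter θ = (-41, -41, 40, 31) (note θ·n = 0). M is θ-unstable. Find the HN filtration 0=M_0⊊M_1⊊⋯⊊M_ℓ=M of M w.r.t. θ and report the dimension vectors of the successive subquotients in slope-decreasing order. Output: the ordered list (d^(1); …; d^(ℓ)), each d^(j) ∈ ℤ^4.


Via rank(M_{q-1}∘⋯∘M_p): M ≅ I[1,1]^2, I[1,3], I[4,4]^4.
μ_θ-semistable layers: μ^(1)=40; μ^(2)=31; μ^(3)=-41

((0, 0, 1, 0); (0, 0, 0, 4); (3, 1, 0, 0))


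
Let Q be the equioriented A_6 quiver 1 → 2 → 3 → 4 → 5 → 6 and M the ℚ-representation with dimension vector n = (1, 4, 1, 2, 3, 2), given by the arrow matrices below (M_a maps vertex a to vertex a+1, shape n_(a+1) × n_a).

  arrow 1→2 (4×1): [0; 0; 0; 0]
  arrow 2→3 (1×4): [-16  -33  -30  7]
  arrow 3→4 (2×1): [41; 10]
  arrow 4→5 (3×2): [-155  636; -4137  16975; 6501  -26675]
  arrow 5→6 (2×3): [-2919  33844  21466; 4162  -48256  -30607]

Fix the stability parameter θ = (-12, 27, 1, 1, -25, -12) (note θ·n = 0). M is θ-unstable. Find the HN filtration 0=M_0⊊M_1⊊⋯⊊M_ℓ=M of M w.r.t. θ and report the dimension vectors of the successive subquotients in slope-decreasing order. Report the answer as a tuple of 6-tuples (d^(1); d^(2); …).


Interval decomposition of M: I[1,1], I[2,2]^3, I[2,6], I[4,6], I[5,5].
HN type (ℓ=4): μ^(1)=27; μ^(2)=-8/5; μ^(3)=-12; μ^(4)=-25

((0, 3, 0, 0, 0, 0); (0, 1, 1, 1, 1, 1); (1, 0, 0, 1, 1, 1); (0, 0, 0, 0, 1, 0))


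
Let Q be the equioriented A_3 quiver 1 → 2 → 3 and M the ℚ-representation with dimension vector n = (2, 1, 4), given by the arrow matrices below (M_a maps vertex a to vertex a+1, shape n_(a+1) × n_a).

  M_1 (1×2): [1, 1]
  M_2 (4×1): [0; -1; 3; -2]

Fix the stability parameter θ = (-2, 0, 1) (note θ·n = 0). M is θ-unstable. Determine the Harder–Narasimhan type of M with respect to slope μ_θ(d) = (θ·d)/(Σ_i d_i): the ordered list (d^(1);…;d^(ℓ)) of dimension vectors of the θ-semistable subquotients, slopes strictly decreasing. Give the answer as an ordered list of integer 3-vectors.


Via rank(M_{q-1}∘⋯∘M_p): M ≅ I[1,1], I[1,3], I[3,3]^3.
μ_θ-semistable layers: μ^(1)=1; μ^(2)=0; μ^(3)=-2

((0, 0, 4); (0, 1, 0); (2, 0, 0))


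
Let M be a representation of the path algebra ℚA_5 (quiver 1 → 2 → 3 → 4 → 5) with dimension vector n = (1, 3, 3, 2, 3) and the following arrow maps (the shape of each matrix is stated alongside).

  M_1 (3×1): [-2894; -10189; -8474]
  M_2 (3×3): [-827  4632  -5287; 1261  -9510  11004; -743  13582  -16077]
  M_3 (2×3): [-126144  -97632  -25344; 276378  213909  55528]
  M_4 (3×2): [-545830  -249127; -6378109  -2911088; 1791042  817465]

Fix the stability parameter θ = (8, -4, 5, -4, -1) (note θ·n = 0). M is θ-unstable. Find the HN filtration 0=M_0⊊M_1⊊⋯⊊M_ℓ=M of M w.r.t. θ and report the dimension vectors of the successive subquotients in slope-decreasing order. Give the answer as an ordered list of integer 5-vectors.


Via rank(M_{q-1}∘⋯∘M_p): M ≅ I[1,3], I[2,3], I[2,5], I[4,5], I[5,5].
μ_θ-semistable layers: μ^(1)=5; μ^(2)=2; μ^(3)=0; μ^(4)=-1; μ^(5)=-4

((0, 0, 2, 0, 0); (1, 1, 0, 0, 0); (0, 0, 1, 1, 1); (0, 0, 0, 0, 2); (0, 2, 0, 1, 0))


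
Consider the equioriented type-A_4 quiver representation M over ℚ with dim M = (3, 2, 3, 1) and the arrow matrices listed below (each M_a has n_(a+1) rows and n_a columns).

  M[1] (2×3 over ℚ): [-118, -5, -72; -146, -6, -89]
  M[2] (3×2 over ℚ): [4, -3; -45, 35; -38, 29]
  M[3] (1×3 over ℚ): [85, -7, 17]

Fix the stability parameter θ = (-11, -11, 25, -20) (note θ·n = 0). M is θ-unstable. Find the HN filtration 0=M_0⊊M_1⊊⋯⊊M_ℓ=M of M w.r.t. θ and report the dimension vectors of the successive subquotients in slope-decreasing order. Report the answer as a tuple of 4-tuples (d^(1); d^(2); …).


Via rank(M_{q-1}∘⋯∘M_p): M ≅ I[1,1], I[1,3], I[1,4], I[3,3].
μ_θ-semistable layers: μ^(1)=25; μ^(2)=5/2; μ^(3)=-11

((0, 0, 2, 0); (0, 0, 1, 1); (3, 2, 0, 0))


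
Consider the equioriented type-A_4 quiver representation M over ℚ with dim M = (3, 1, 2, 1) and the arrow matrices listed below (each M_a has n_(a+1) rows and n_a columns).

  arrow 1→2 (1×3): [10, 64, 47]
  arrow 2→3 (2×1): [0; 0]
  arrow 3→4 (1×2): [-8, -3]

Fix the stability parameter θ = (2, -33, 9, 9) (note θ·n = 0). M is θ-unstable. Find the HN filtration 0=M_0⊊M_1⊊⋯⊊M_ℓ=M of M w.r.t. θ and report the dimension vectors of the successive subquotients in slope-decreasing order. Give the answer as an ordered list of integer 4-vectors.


Via rank(M_{q-1}∘⋯∘M_p): M ≅ I[1,1]^2, I[1,2], I[3,3], I[3,4].
μ_θ-semistable layers: μ^(1)=9; μ^(2)=2; μ^(3)=-31/2

((0, 0, 2, 1); (2, 0, 0, 0); (1, 1, 0, 0))


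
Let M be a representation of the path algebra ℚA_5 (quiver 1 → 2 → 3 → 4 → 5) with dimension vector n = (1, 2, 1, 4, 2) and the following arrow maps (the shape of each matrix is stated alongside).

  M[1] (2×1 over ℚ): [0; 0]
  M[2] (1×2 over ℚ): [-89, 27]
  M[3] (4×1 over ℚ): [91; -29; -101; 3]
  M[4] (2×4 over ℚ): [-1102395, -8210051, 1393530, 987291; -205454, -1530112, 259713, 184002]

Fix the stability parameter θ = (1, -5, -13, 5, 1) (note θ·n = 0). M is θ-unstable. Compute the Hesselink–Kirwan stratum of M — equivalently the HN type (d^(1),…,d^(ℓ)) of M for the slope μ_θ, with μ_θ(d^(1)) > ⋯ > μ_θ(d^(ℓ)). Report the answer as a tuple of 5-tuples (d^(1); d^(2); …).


Barcode: M ≅ I[1,1], I[2,2], I[2,5], I[4,4]^2, I[4,5]. HN layers by μ_θ (5 steps, strictly decreasing):
  μ^(1)=5; μ^(2)=3; μ^(3)=1; μ^(4)=-5; μ^(5)=-9

((0, 0, 0, 2, 0); (0, 0, 0, 2, 2); (1, 0, 0, 0, 0); (0, 1, 0, 0, 0); (0, 1, 1, 0, 0))


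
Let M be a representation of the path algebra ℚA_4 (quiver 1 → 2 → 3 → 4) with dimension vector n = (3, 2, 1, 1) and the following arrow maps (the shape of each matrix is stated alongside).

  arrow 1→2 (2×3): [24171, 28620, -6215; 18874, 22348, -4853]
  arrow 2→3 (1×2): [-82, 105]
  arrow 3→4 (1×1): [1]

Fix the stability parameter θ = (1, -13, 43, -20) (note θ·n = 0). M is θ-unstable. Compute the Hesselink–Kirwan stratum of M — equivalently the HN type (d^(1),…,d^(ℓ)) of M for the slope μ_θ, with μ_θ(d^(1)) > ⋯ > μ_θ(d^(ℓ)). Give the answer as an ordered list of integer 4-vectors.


Via rank(M_{q-1}∘⋯∘M_p): M ≅ I[1,1], I[1,2], I[1,4].
μ_θ-semistable layers: μ^(1)=23/2; μ^(2)=1; μ^(3)=-6

((0, 0, 1, 1); (1, 0, 0, 0); (2, 2, 0, 0))


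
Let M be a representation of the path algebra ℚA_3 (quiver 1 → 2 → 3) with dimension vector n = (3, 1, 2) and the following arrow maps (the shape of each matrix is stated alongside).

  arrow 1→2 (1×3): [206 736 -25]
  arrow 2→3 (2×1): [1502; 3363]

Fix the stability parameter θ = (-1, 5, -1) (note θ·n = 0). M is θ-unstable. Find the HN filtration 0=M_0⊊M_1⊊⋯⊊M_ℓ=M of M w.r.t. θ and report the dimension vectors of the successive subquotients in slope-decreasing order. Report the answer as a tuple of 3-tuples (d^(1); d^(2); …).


Via rank(M_{q-1}∘⋯∘M_p): M ≅ I[1,1]^2, I[1,3], I[3,3].
μ_θ-semistable layers: μ^(1)=2; μ^(2)=-1

((0, 1, 1); (3, 0, 1))


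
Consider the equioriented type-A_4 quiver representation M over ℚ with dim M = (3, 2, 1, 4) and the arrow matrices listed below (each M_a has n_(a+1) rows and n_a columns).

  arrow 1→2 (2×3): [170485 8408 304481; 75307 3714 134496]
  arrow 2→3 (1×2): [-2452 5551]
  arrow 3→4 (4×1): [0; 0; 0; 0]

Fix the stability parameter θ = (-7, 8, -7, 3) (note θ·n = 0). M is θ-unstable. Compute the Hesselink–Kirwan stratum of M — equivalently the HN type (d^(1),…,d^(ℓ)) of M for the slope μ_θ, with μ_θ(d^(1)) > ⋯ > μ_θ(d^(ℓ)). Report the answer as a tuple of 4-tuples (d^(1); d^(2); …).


Interval decomposition of M: I[1,1], I[1,2], I[1,3], I[4,4]^4.
HN type (ℓ=4): μ^(1)=8; μ^(2)=3; μ^(3)=1/2; μ^(4)=-7

((0, 1, 0, 0); (0, 0, 0, 4); (0, 1, 1, 0); (3, 0, 0, 0))
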